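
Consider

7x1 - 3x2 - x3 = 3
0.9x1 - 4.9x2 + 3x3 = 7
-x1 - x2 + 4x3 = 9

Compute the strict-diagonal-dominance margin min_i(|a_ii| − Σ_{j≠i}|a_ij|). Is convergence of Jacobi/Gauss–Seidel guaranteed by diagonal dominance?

1

row 1: |7| − (3+1) = 3
row 2: |-4.9| − (0.9+3) = 1
row 3: |4| − (1+1) = 2
minimum over rows = 1 → strictly diagonally dominant (convergence guaranteed)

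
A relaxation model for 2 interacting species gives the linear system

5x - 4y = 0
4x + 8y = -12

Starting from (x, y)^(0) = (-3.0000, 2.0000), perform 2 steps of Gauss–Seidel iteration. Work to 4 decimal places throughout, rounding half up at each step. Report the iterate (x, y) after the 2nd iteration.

(-1.8400, -0.5800)

Iteration 1:
  x = (0 - (-4)·2.0000) / (5) = 1.6000
  y = (-12 - (4)·1.6000) / (8) = -2.3000
Iteration 2:
  x = (0 - (-4)·-2.3000) / (5) = -1.8400
  y = (-12 - (4)·-1.8400) / (8) = -0.5800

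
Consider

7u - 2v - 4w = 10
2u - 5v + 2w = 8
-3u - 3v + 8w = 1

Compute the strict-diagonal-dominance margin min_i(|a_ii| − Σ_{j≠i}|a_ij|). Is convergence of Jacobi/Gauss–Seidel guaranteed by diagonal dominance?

row 1: |7| − (2+4) = 1
row 2: |-5| − (2+2) = 1
row 3: |8| − (3+3) = 2
minimum over rows = 1 → strictly diagonally dominant (convergence guaranteed)

1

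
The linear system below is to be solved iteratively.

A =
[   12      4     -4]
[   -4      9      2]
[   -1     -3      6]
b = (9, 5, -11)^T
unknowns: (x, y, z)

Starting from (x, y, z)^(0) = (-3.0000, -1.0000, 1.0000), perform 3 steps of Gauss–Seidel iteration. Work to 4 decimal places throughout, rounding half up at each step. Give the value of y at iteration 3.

Iteration 1:
  x = (9 - (4)·-1.0000 - (-4)·1.0000) / (12) = 1.4167
  y = (5 - (-4)·1.4167 - (2)·1.0000) / (9) = 0.9630
  z = (-11 - (-1)·1.4167 - (-3)·0.9630) / (6) = -1.1157
Iteration 2:
  x = (9 - (4)·0.9630 - (-4)·-1.1157) / (12) = 0.0571
  y = (5 - (-4)·0.0571 - (2)·-1.1157) / (9) = 0.8289
  z = (-11 - (-1)·0.0571 - (-3)·0.8289) / (6) = -1.4094
Iteration 3:
  x = (9 - (4)·0.8289 - (-4)·-1.4094) / (12) = 0.0039
  y = (5 - (-4)·0.0039 - (2)·-1.4094) / (9) = 0.8705
  z = (-11 - (-1)·0.0039 - (-3)·0.8705) / (6) = -1.3974

0.8705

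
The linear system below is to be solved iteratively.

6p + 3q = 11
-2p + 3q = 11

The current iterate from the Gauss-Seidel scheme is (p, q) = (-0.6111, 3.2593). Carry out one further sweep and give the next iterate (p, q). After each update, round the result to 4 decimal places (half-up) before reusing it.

One sweep:
  p = (11 - (3)·3.2593) / (6) = 0.2037
  q = (11 - (-2)·0.2037) / (3) = 3.8025

(0.2037, 3.8025)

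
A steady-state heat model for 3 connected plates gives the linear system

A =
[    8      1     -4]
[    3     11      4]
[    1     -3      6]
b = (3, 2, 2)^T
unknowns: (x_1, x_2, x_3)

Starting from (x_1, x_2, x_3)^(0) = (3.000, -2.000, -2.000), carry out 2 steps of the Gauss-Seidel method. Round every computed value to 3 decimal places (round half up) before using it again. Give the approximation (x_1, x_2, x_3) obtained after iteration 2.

(0.699, -0.336, 0.049)

Iteration 1:
  x_1 = (3 - (1)·-2.000 - (-4)·-2.000) / (8) = -0.375
  x_2 = (2 - (3)·-0.375 - (4)·-2.000) / (11) = 1.011
  x_3 = (2 - (1)·-0.375 - (-3)·1.011) / (6) = 0.901
Iteration 2:
  x_1 = (3 - (1)·1.011 - (-4)·0.901) / (8) = 0.699
  x_2 = (2 - (3)·0.699 - (4)·0.901) / (11) = -0.336
  x_3 = (2 - (1)·0.699 - (-3)·-0.336) / (6) = 0.049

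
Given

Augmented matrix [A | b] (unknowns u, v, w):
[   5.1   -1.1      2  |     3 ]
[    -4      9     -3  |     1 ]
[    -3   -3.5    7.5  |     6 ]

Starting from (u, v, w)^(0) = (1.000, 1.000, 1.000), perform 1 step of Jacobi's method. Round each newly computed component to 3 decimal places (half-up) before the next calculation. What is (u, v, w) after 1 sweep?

(0.412, 0.889, 1.667)

Iteration 1:
  u = (3 - (-1.1)·1.000 - (2)·1.000) / (5.1) = 0.412
  v = (1 - (-4)·1.000 - (-3)·1.000) / (9) = 0.889
  w = (6 - (-3)·1.000 - (-3.5)·1.000) / (7.5) = 1.667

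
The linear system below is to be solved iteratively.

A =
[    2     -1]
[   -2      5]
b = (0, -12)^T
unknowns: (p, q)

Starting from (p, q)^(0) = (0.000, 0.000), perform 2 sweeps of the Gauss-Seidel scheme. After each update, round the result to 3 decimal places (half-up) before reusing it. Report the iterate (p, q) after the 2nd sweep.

(-1.200, -2.880)

Iteration 1:
  p = (0 - (-1)·0.000) / (2) = 0.000
  q = (-12 - (-2)·0.000) / (5) = -2.400
Iteration 2:
  p = (0 - (-1)·-2.400) / (2) = -1.200
  q = (-12 - (-2)·-1.200) / (5) = -2.880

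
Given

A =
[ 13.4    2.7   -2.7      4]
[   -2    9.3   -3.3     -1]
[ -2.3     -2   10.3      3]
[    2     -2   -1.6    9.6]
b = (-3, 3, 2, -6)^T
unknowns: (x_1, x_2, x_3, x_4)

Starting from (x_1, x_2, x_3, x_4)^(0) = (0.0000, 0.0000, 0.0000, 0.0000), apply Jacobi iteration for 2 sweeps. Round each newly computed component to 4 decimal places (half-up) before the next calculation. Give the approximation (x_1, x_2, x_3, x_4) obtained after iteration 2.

Iteration 1:
  x_1 = (-3 - (2.7)·0.0000 - (-2.7)·0.0000 - (4)·0.0000) / (13.4) = -0.2239
  x_2 = (3 - (-2)·0.0000 - (-3.3)·0.0000 - (-1)·0.0000) / (9.3) = 0.3226
  x_3 = (2 - (-2.3)·0.0000 - (-2)·0.0000 - (3)·0.0000) / (10.3) = 0.1942
  x_4 = (-6 - (2)·0.0000 - (-2)·0.0000 - (-1.6)·0.0000) / (9.6) = -0.6250
Iteration 2:
  x_1 = (-3 - (2.7)·0.3226 - (-2.7)·0.1942 - (4)·-0.6250) / (13.4) = -0.0632
  x_2 = (3 - (-2)·-0.2239 - (-3.3)·0.1942 - (-1)·-0.6250) / (9.3) = 0.2761
  x_3 = (2 - (-2.3)·-0.2239 - (-2)·0.3226 - (3)·-0.6250) / (10.3) = 0.3889
  x_4 = (-6 - (2)·-0.2239 - (-2)·0.3226 - (-1.6)·0.1942) / (9.6) = -0.4788

(-0.0632, 0.2761, 0.3889, -0.4788)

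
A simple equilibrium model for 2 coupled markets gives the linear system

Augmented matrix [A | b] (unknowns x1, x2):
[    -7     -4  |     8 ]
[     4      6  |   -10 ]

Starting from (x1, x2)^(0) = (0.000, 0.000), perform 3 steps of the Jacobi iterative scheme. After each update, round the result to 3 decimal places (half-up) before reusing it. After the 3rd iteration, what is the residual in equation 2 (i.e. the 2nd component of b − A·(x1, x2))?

1.744

Iteration 1:
  x1 = (8 - (-4)·0.000) / (-7) = -1.143
  x2 = (-10 - (4)·0.000) / (6) = -1.667
Iteration 2:
  x1 = (8 - (-4)·-1.667) / (-7) = -0.190
  x2 = (-10 - (4)·-1.143) / (6) = -0.905
Iteration 3:
  x1 = (8 - (-4)·-0.905) / (-7) = -0.626
  x2 = (-10 - (4)·-0.190) / (6) = -1.540
Residual b − A·x = (-2.542, 1.744)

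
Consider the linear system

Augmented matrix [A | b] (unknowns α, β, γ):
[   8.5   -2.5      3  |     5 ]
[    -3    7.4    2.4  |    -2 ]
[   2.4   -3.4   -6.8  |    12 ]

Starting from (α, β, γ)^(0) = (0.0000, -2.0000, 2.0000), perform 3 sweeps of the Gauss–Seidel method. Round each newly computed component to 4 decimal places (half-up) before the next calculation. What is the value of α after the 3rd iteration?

Iteration 1:
  α = (5 - (-2.5)·-2.0000 - (3)·2.0000) / (8.5) = -0.7059
  β = (-2 - (-3)·-0.7059 - (2.4)·2.0000) / (7.4) = -1.2051
  γ = (12 - (2.4)·-0.7059 - (-3.4)·-1.2051) / (-6.8) = -1.4113
Iteration 2:
  α = (5 - (-2.5)·-1.2051 - (3)·-1.4113) / (8.5) = 0.7319
  β = (-2 - (-3)·0.7319 - (2.4)·-1.4113) / (7.4) = 0.4842
  γ = (12 - (2.4)·0.7319 - (-3.4)·0.4842) / (-6.8) = -1.7485
Iteration 3:
  α = (5 - (-2.5)·0.4842 - (3)·-1.7485) / (8.5) = 1.3478
  β = (-2 - (-3)·1.3478 - (2.4)·-1.7485) / (7.4) = 0.8432
  γ = (12 - (2.4)·1.3478 - (-3.4)·0.8432) / (-6.8) = -1.7106

1.3478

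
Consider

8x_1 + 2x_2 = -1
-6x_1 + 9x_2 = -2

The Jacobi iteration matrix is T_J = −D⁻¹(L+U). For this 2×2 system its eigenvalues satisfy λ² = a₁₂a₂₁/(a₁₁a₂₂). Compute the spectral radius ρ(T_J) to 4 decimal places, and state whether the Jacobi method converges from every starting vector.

0.4082

a₁₂a₂₁/(a₁₁a₂₂) = (2)·(-6) / ((8)·(9)) = -0.166667
ρ = √|-0.166667| = √0.166667 = 0.4082
ρ < 1, so Jacobi converges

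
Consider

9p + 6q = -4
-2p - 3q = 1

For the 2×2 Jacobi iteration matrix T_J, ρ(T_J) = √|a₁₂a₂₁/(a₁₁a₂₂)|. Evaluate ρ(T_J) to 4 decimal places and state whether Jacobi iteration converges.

a₁₂a₂₁/(a₁₁a₂₂) = (6)·(-2) / ((9)·(-3)) = 0.444444
ρ = √|0.444444| = √0.444444 = 0.6667
ρ < 1, so Jacobi converges

0.6667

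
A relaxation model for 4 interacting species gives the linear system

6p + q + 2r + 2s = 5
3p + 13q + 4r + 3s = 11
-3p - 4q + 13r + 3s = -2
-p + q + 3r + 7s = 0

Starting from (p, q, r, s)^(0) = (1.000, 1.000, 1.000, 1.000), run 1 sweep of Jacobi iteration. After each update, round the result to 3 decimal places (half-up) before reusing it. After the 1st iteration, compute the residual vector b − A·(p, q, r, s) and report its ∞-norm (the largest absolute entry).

10.670

Iteration 1:
  p = (5 - (1)·1.000 - (2)·1.000 - (2)·1.000) / (6) = 0.000
  q = (11 - (3)·1.000 - (4)·1.000 - (3)·1.000) / (13) = 0.077
  r = (-2 - (-3)·1.000 - (-4)·1.000 - (3)·1.000) / (13) = 0.154
  s = (0 - (-1)·1.000 - (1)·1.000 - (3)·1.000) / (7) = -0.429
Residual b − A·x = (5.473, 10.670, -2.407, 2.464); ∞-norm = 10.670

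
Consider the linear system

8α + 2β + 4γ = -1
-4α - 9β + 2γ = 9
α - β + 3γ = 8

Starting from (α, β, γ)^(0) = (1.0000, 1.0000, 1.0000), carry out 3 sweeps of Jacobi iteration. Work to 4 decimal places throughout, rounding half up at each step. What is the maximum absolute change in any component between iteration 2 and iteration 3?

Iteration 1:
  α = (-1 - (2)·1.0000 - (4)·1.0000) / (8) = -0.8750
  β = (9 - (-4)·1.0000 - (2)·1.0000) / (-9) = -1.2222
  γ = (8 - (1)·1.0000 - (-1)·1.0000) / (3) = 2.6667
Iteration 2:
  α = (-1 - (2)·-1.2222 - (4)·2.6667) / (8) = -1.1528
  β = (9 - (-4)·-0.8750 - (2)·2.6667) / (-9) = -0.0185
  γ = (8 - (1)·-0.8750 - (-1)·-1.2222) / (3) = 2.5509
Iteration 3:
  α = (-1 - (2)·-0.0185 - (4)·2.5509) / (8) = -1.3958
  β = (9 - (-4)·-1.1528 - (2)·2.5509) / (-9) = 0.0792
  γ = (8 - (1)·-1.1528 - (-1)·-0.0185) / (3) = 3.0448
Change: (-0.2430, 0.0977, 0.4939) → max |·| = 0.4939

0.4939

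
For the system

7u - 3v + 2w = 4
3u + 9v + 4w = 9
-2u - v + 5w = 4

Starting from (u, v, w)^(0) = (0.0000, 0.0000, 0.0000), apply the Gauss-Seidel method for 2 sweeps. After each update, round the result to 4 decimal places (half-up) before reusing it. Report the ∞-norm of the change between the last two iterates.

Iteration 1:
  u = (4 - (-3)·0.0000 - (2)·0.0000) / (7) = 0.5714
  v = (9 - (3)·0.5714 - (4)·0.0000) / (9) = 0.8095
  w = (4 - (-2)·0.5714 - (-1)·0.8095) / (5) = 1.1905
Iteration 2:
  u = (4 - (-3)·0.8095 - (2)·1.1905) / (7) = 0.5782
  v = (9 - (3)·0.5782 - (4)·1.1905) / (9) = 0.2782
  w = (4 - (-2)·0.5782 - (-1)·0.2782) / (5) = 1.0869
Change: (0.0068, -0.5313, -0.1036) → max |·| = 0.5313

0.5313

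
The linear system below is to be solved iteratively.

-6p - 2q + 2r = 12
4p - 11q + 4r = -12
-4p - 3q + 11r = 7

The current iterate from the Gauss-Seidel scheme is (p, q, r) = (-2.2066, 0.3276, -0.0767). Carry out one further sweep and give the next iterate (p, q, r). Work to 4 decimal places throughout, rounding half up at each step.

One sweep:
  p = (12 - (-2)·0.3276 - (2)·-0.0767) / (-6) = -2.1348
  q = (-12 - (4)·-2.1348 - (4)·-0.0767) / (-11) = 0.2867
  r = (7 - (-4)·-2.1348 - (-3)·0.2867) / (11) = -0.0617

(-2.1348, 0.2867, -0.0617)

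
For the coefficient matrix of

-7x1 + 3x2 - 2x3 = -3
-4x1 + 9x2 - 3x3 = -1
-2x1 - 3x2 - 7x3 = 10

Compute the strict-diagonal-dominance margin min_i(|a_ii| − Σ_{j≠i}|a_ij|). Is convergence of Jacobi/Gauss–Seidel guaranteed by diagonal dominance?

row 1: |-7| − (3+2) = 2
row 2: |9| − (4+3) = 2
row 3: |-7| − (2+3) = 2
minimum over rows = 2 → strictly diagonally dominant (convergence guaranteed)

2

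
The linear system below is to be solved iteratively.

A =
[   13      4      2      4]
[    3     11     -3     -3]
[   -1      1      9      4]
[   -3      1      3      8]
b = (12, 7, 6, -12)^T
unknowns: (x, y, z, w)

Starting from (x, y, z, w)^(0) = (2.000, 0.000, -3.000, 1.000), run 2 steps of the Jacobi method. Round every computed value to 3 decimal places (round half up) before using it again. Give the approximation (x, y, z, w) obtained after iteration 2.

Iteration 1:
  x = (12 - (4)·0.000 - (2)·-3.000 - (4)·1.000) / (13) = 1.077
  y = (7 - (3)·2.000 - (-3)·-3.000 - (-3)·1.000) / (11) = -0.455
  z = (6 - (-1)·2.000 - (1)·0.000 - (4)·1.000) / (9) = 0.444
  w = (-12 - (-3)·2.000 - (1)·0.000 - (3)·-3.000) / (8) = 0.375
Iteration 2:
  x = (12 - (4)·-0.455 - (2)·0.444 - (4)·0.375) / (13) = 0.879
  y = (7 - (3)·1.077 - (-3)·0.444 - (-3)·0.375) / (11) = 0.566
  z = (6 - (-1)·1.077 - (1)·-0.455 - (4)·0.375) / (9) = 0.670
  w = (-12 - (-3)·1.077 - (1)·-0.455 - (3)·0.444) / (8) = -1.206

(0.879, 0.566, 0.670, -1.206)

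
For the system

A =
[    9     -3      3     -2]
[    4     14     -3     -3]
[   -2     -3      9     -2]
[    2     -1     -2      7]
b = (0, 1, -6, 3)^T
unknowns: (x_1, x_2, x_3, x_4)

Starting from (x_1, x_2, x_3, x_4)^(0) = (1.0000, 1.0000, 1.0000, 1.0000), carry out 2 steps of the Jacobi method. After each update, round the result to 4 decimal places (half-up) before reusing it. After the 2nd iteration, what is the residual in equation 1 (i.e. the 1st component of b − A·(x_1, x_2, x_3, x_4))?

Iteration 1:
  x_1 = (0 - (-3)·1.0000 - (3)·1.0000 - (-2)·1.0000) / (9) = 0.2222
  x_2 = (1 - (4)·1.0000 - (-3)·1.0000 - (-3)·1.0000) / (14) = 0.2143
  x_3 = (-6 - (-2)·1.0000 - (-3)·1.0000 - (-2)·1.0000) / (9) = 0.1111
  x_4 = (3 - (2)·1.0000 - (-1)·1.0000 - (-2)·1.0000) / (7) = 0.5714
Iteration 2:
  x_1 = (0 - (-3)·0.2143 - (3)·0.1111 - (-2)·0.5714) / (9) = 0.1614
  x_2 = (1 - (4)·0.2222 - (-3)·0.1111 - (-3)·0.5714) / (14) = 0.1542
  x_3 = (-6 - (-2)·0.2222 - (-3)·0.2143 - (-2)·0.5714) / (9) = -0.4189
  x_4 = (3 - (2)·0.2222 - (-1)·0.2143 - (-2)·0.1111) / (7) = 0.4274
Residual b − A·x = (1.1215, -1.7789, -0.5897, -0.9982)

1.1215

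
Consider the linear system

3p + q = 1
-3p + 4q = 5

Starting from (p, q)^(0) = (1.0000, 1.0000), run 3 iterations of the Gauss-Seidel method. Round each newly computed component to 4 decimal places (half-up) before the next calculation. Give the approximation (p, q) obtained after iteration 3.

Iteration 1:
  p = (1 - (1)·1.0000) / (3) = 0.0000
  q = (5 - (-3)·0.0000) / (4) = 1.2500
Iteration 2:
  p = (1 - (1)·1.2500) / (3) = -0.0833
  q = (5 - (-3)·-0.0833) / (4) = 1.1875
Iteration 3:
  p = (1 - (1)·1.1875) / (3) = -0.0625
  q = (5 - (-3)·-0.0625) / (4) = 1.2031

(-0.0625, 1.2031)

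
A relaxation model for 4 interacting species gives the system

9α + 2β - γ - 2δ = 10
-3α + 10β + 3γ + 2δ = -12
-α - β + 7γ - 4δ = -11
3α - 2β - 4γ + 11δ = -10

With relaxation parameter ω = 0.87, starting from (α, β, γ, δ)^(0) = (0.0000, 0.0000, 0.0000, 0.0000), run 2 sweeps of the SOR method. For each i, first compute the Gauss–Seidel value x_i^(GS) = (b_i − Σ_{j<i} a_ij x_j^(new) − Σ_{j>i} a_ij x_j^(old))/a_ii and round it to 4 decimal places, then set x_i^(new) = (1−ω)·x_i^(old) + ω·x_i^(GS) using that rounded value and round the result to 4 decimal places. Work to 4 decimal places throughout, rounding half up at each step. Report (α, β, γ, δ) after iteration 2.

Iteration 1:
  α: GS value = (10 - (2)·0.0000 - (-1)·0.0000 - (-2)·0.0000) / (9) = 1.1111;  α ← (1−ω)·0.0000 + ω·1.1111 = 0.9667
  β: GS value = (-12 - (-3)·0.9667 - (3)·0.0000 - (2)·0.0000) / (10) = -0.9100;  β ← (1−ω)·0.0000 + ω·-0.9100 = -0.7917
  γ: GS value = (-11 - (-1)·0.9667 - (-1)·-0.7917 - (-4)·0.0000) / (7) = -1.5464;  γ ← (1−ω)·0.0000 + ω·-1.5464 = -1.3454
  δ: GS value = (-10 - (3)·0.9667 - (-2)·-0.7917 - (-4)·-1.3454) / (11) = -1.8059;  δ ← (1−ω)·0.0000 + ω·-1.8059 = -1.5711
Iteration 2:
  α: GS value = (10 - (2)·-0.7917 - (-1)·-1.3454 - (-2)·-1.5711) / (9) = 0.7884;  α ← (1−ω)·0.9667 + ω·0.7884 = 0.8116
  β: GS value = (-12 - (-3)·0.8116 - (3)·-1.3454 - (2)·-1.5711) / (10) = -0.2387;  β ← (1−ω)·-0.7917 + ω·-0.2387 = -0.3106
  γ: GS value = (-11 - (-1)·0.8116 - (-1)·-0.3106 - (-4)·-1.5711) / (7) = -2.3976;  γ ← (1−ω)·-1.3454 + ω·-2.3976 = -2.2608
  δ: GS value = (-10 - (3)·0.8116 - (-2)·-0.3106 - (-4)·-2.2608) / (11) = -2.0090;  δ ← (1−ω)·-1.5711 + ω·-2.0090 = -1.9521

(0.8116, -0.3106, -2.2608, -1.9521)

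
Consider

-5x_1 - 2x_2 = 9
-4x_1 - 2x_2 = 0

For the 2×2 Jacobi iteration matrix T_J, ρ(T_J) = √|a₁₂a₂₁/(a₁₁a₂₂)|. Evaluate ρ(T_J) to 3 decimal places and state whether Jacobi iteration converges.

0.894

a₁₂a₂₁/(a₁₁a₂₂) = (-2)·(-4) / ((-5)·(-2)) = 0.800000
ρ = √|0.800000| = √0.800000 = 0.894
ρ < 1, so Jacobi converges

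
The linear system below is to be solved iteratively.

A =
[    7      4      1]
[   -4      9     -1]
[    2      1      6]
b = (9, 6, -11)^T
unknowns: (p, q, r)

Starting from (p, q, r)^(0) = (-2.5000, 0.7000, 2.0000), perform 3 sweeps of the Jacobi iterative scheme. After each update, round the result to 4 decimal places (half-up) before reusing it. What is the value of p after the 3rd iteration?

Iteration 1:
  p = (9 - (4)·0.7000 - (1)·2.0000) / (7) = 0.6000
  q = (6 - (-4)·-2.5000 - (-1)·2.0000) / (9) = -0.2222
  r = (-11 - (2)·-2.5000 - (1)·0.7000) / (6) = -1.1167
Iteration 2:
  p = (9 - (4)·-0.2222 - (1)·-1.1167) / (7) = 1.5722
  q = (6 - (-4)·0.6000 - (-1)·-1.1167) / (9) = 0.8093
  r = (-11 - (2)·0.6000 - (1)·-0.2222) / (6) = -1.9963
Iteration 3:
  p = (9 - (4)·0.8093 - (1)·-1.9963) / (7) = 1.1084
  q = (6 - (-4)·1.5722 - (-1)·-1.9963) / (9) = 1.1436
  r = (-11 - (2)·1.5722 - (1)·0.8093) / (6) = -2.4923

1.1084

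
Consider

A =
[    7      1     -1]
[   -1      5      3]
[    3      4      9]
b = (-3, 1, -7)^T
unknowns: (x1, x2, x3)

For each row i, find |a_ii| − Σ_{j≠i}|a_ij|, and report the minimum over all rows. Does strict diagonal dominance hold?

row 1: |7| − (1+1) = 5
row 2: |5| − (1+3) = 1
row 3: |9| − (3+4) = 2
minimum over rows = 1 → strictly diagonally dominant (convergence guaranteed)

1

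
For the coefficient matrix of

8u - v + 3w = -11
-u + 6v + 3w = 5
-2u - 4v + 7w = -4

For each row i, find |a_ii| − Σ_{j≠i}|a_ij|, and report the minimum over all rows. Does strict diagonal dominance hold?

row 1: |8| − (1+3) = 4
row 2: |6| − (1+3) = 2
row 3: |7| − (2+4) = 1
minimum over rows = 1 → strictly diagonally dominant (convergence guaranteed)

1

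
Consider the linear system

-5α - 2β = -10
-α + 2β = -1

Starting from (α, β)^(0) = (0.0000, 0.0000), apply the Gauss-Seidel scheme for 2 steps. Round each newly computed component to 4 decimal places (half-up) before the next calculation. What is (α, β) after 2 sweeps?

Iteration 1:
  α = (-10 - (-2)·0.0000) / (-5) = 2.0000
  β = (-1 - (-1)·2.0000) / (2) = 0.5000
Iteration 2:
  α = (-10 - (-2)·0.5000) / (-5) = 1.8000
  β = (-1 - (-1)·1.8000) / (2) = 0.4000

(1.8000, 0.4000)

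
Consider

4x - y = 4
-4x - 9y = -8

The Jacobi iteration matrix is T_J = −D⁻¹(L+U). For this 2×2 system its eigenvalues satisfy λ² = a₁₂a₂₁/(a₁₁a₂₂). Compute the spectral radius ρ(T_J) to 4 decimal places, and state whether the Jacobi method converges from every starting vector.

a₁₂a₂₁/(a₁₁a₂₂) = (-1)·(-4) / ((4)·(-9)) = -0.111111
ρ = √|-0.111111| = √0.111111 = 0.3333
ρ < 1, so Jacobi converges

0.3333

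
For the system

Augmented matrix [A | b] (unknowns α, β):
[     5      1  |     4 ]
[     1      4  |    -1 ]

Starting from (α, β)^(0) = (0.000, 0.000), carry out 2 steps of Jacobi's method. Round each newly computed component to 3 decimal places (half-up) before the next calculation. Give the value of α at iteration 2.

Iteration 1:
  α = (4 - (1)·0.000) / (5) = 0.800
  β = (-1 - (1)·0.000) / (4) = -0.250
Iteration 2:
  α = (4 - (1)·-0.250) / (5) = 0.850
  β = (-1 - (1)·0.800) / (4) = -0.450

0.850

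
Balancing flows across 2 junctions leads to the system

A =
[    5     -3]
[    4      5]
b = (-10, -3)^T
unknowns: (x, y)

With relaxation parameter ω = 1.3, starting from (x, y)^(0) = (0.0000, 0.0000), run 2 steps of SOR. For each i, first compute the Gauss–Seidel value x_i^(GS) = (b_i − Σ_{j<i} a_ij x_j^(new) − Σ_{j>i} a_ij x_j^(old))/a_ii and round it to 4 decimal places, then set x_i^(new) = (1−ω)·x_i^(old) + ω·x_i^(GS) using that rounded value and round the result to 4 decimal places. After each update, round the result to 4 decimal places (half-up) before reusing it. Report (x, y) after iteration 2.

(-0.3193, -1.0252)

Iteration 1:
  x: GS value = (-10 - (-3)·0.0000) / (5) = -2.0000;  x ← (1−ω)·0.0000 + ω·-2.0000 = -2.6000
  y: GS value = (-3 - (4)·-2.6000) / (5) = 1.4800;  y ← (1−ω)·0.0000 + ω·1.4800 = 1.9240
Iteration 2:
  x: GS value = (-10 - (-3)·1.9240) / (5) = -0.8456;  x ← (1−ω)·-2.6000 + ω·-0.8456 = -0.3193
  y: GS value = (-3 - (4)·-0.3193) / (5) = -0.3446;  y ← (1−ω)·1.9240 + ω·-0.3446 = -1.0252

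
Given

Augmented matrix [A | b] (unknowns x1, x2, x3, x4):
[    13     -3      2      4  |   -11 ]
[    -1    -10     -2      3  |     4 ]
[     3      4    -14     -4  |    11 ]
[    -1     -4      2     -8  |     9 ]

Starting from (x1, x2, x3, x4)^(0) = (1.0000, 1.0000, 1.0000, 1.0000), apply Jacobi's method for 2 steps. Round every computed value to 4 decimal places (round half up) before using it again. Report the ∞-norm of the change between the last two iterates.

0.6879

Iteration 1:
  x1 = (-11 - (-3)·1.0000 - (2)·1.0000 - (4)·1.0000) / (13) = -1.0769
  x2 = (4 - (-1)·1.0000 - (-2)·1.0000 - (3)·1.0000) / (-10) = -0.4000
  x3 = (11 - (3)·1.0000 - (4)·1.0000 - (-4)·1.0000) / (-14) = -0.5714
  x4 = (9 - (-1)·1.0000 - (-4)·1.0000 - (2)·1.0000) / (-8) = -1.5000
Iteration 2:
  x1 = (-11 - (-3)·-0.4000 - (2)·-0.5714 - (4)·-1.5000) / (13) = -0.3890
  x2 = (4 - (-1)·-1.0769 - (-2)·-0.5714 - (3)·-1.5000) / (-10) = -0.6280
  x3 = (11 - (3)·-1.0769 - (4)·-0.4000 - (-4)·-1.5000) / (-14) = -0.7022
  x4 = (9 - (-1)·-1.0769 - (-4)·-0.4000 - (2)·-0.5714) / (-8) = -0.9332
Change: (0.6879, -0.2280, -0.1308, 0.5668) → max |·| = 0.6879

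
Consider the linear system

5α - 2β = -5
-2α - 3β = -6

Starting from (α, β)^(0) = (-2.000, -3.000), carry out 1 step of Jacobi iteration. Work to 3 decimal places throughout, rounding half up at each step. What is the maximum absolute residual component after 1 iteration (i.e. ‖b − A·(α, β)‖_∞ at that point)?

Iteration 1:
  α = (-5 - (-2)·-3.000) / (5) = -2.200
  β = (-6 - (-2)·-2.000) / (-3) = 3.333
Residual b − A·x = (12.666, -0.401); ∞-norm = 12.666

12.666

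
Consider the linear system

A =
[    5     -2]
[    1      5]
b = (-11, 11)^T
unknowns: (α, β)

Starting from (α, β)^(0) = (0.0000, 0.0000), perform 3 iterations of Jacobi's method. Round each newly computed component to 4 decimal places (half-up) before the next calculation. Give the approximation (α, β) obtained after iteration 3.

Iteration 1:
  α = (-11 - (-2)·0.0000) / (5) = -2.2000
  β = (11 - (1)·0.0000) / (5) = 2.2000
Iteration 2:
  α = (-11 - (-2)·2.2000) / (5) = -1.3200
  β = (11 - (1)·-2.2000) / (5) = 2.6400
Iteration 3:
  α = (-11 - (-2)·2.6400) / (5) = -1.1440
  β = (11 - (1)·-1.3200) / (5) = 2.4640

(-1.1440, 2.4640)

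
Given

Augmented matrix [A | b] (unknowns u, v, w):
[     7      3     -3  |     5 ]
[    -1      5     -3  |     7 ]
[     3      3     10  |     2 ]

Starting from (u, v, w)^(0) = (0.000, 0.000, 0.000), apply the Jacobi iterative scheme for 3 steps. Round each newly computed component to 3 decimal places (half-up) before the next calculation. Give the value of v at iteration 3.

Iteration 1:
  u = (5 - (3)·0.000 - (-3)·0.000) / (7) = 0.714
  v = (7 - (-1)·0.000 - (-3)·0.000) / (5) = 1.400
  w = (2 - (3)·0.000 - (3)·0.000) / (10) = 0.200
Iteration 2:
  u = (5 - (3)·1.400 - (-3)·0.200) / (7) = 0.200
  v = (7 - (-1)·0.714 - (-3)·0.200) / (5) = 1.663
  w = (2 - (3)·0.714 - (3)·1.400) / (10) = -0.434
Iteration 3:
  u = (5 - (3)·1.663 - (-3)·-0.434) / (7) = -0.184
  v = (7 - (-1)·0.200 - (-3)·-0.434) / (5) = 1.180
  w = (2 - (3)·0.200 - (3)·1.663) / (10) = -0.359

1.180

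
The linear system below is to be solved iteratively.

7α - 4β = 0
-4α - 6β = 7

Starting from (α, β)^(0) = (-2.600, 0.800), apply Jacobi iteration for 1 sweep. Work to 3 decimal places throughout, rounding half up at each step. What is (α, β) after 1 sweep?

(0.457, 0.567)

Iteration 1:
  α = (0 - (-4)·0.800) / (7) = 0.457
  β = (7 - (-4)·-2.600) / (-6) = 0.567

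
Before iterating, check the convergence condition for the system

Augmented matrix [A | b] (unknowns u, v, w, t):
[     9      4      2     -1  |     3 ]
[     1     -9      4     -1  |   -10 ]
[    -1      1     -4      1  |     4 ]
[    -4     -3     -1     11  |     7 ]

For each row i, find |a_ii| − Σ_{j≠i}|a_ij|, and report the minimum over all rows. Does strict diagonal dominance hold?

1

row 1: |9| − (4+2+1) = 2
row 2: |-9| − (1+4+1) = 3
row 3: |-4| − (1+1+1) = 1
row 4: |11| − (4+3+1) = 3
minimum over rows = 1 → strictly diagonally dominant (convergence guaranteed)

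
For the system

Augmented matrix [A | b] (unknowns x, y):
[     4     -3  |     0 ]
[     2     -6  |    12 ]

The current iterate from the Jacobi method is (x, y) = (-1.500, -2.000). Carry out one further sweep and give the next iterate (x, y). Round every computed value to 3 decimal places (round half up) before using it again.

One sweep:
  x = (0 - (-3)·-2.000) / (4) = -1.500
  y = (12 - (2)·-1.500) / (-6) = -2.500

(-1.500, -2.500)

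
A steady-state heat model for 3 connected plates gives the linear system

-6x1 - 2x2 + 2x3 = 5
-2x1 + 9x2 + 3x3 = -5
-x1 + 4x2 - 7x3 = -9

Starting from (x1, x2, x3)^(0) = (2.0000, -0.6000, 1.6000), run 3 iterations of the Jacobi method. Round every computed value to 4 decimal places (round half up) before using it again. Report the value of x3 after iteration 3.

Iteration 1:
  x1 = (5 - (-2)·-0.6000 - (2)·1.6000) / (-6) = -0.1000
  x2 = (-5 - (-2)·2.0000 - (3)·1.6000) / (9) = -0.6444
  x3 = (-9 - (-1)·2.0000 - (4)·-0.6000) / (-7) = 0.6571
Iteration 2:
  x1 = (5 - (-2)·-0.6444 - (2)·0.6571) / (-6) = -0.3995
  x2 = (-5 - (-2)·-0.1000 - (3)·0.6571) / (9) = -0.7968
  x3 = (-9 - (-1)·-0.1000 - (4)·-0.6444) / (-7) = 0.9318
Iteration 3:
  x1 = (5 - (-2)·-0.7968 - (2)·0.9318) / (-6) = -0.2571
  x2 = (-5 - (-2)·-0.3995 - (3)·0.9318) / (9) = -0.9549
  x3 = (-9 - (-1)·-0.3995 - (4)·-0.7968) / (-7) = 0.8875

0.8875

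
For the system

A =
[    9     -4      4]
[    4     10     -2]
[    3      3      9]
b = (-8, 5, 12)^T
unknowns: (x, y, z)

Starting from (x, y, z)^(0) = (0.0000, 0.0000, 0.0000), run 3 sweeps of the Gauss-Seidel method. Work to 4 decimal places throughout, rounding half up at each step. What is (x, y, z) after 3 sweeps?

Iteration 1:
  x = (-8 - (-4)·0.0000 - (4)·0.0000) / (9) = -0.8889
  y = (5 - (4)·-0.8889 - (-2)·0.0000) / (10) = 0.8556
  z = (12 - (3)·-0.8889 - (3)·0.8556) / (9) = 1.3444
Iteration 2:
  x = (-8 - (-4)·0.8556 - (4)·1.3444) / (9) = -1.1061
  y = (5 - (4)·-1.1061 - (-2)·1.3444) / (10) = 1.2113
  z = (12 - (3)·-1.1061 - (3)·1.2113) / (9) = 1.2983
Iteration 3:
  x = (-8 - (-4)·1.2113 - (4)·1.2983) / (9) = -0.9276
  y = (5 - (4)·-0.9276 - (-2)·1.2983) / (10) = 1.1307
  z = (12 - (3)·-0.9276 - (3)·1.1307) / (9) = 1.2656

(-0.9276, 1.1307, 1.2656)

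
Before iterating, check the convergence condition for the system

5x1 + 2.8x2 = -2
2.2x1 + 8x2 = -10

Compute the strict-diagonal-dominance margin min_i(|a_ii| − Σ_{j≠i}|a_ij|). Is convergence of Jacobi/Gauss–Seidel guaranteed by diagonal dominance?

row 1: |5| − (2.8) = 2.2
row 2: |8| − (2.2) = 5.8
minimum over rows = 2.2 → strictly diagonally dominant (convergence guaranteed)

2.2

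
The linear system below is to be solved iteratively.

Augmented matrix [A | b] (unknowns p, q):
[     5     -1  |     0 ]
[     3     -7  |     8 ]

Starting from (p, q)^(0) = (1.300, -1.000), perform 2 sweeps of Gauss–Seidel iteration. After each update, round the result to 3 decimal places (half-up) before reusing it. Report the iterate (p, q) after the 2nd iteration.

Iteration 1:
  p = (0 - (-1)·-1.000) / (5) = -0.200
  q = (8 - (3)·-0.200) / (-7) = -1.229
Iteration 2:
  p = (0 - (-1)·-1.229) / (5) = -0.246
  q = (8 - (3)·-0.246) / (-7) = -1.248

(-0.246, -1.248)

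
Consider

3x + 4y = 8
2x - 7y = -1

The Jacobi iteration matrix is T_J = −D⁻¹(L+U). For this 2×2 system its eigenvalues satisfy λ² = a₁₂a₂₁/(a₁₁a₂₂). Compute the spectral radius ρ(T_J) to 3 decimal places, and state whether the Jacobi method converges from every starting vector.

0.617

a₁₂a₂₁/(a₁₁a₂₂) = (4)·(2) / ((3)·(-7)) = -0.380952
ρ = √|-0.380952| = √0.380952 = 0.617
ρ < 1, so Jacobi converges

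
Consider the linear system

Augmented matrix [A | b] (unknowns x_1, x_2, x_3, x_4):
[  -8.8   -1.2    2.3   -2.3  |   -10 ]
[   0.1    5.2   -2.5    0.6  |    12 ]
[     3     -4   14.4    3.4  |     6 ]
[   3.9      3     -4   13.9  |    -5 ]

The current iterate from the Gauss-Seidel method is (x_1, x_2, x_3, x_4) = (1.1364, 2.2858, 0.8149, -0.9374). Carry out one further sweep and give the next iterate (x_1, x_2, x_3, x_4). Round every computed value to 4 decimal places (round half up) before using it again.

(1.2827, 2.7830, 1.1438, -0.9911)

One sweep:
  x_1 = (-10 - (-1.2)·2.2858 - (2.3)·0.8149 - (-2.3)·-0.9374) / (-8.8) = 1.2827
  x_2 = (12 - (0.1)·1.2827 - (-2.5)·0.8149 - (0.6)·-0.9374) / (5.2) = 2.7830
  x_3 = (6 - (3)·1.2827 - (-4)·2.7830 - (3.4)·-0.9374) / (14.4) = 1.1438
  x_4 = (-5 - (3.9)·1.2827 - (3)·2.7830 - (-4)·1.1438) / (13.9) = -0.9911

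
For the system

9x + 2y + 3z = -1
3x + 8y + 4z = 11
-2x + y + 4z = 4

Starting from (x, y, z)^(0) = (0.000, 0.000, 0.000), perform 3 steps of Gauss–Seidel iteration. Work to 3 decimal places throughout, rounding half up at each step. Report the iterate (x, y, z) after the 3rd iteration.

(-0.523, 1.391, 0.391)

Iteration 1:
  x = (-1 - (2)·0.000 - (3)·0.000) / (9) = -0.111
  y = (11 - (3)·-0.111 - (4)·0.000) / (8) = 1.417
  z = (4 - (-2)·-0.111 - (1)·1.417) / (4) = 0.590
Iteration 2:
  x = (-1 - (2)·1.417 - (3)·0.590) / (9) = -0.623
  y = (11 - (3)·-0.623 - (4)·0.590) / (8) = 1.314
  z = (4 - (-2)·-0.623 - (1)·1.314) / (4) = 0.360
Iteration 3:
  x = (-1 - (2)·1.314 - (3)·0.360) / (9) = -0.523
  y = (11 - (3)·-0.523 - (4)·0.360) / (8) = 1.391
  z = (4 - (-2)·-0.523 - (1)·1.391) / (4) = 0.391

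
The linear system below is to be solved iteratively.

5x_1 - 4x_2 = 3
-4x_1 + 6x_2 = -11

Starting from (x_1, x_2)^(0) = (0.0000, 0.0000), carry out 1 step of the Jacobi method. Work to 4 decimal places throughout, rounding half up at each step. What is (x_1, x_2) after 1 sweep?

Iteration 1:
  x_1 = (3 - (-4)·0.0000) / (5) = 0.6000
  x_2 = (-11 - (-4)·0.0000) / (6) = -1.8333

(0.6000, -1.8333)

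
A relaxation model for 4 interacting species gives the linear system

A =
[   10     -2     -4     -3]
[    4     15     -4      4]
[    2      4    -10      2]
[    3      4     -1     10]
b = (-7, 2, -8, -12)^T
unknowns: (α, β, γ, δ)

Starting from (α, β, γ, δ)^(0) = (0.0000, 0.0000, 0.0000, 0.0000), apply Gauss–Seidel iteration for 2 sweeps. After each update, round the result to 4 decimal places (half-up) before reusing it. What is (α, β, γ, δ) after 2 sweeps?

(-0.6326, 0.7893, 0.7814, -1.2478)

Iteration 1:
  α = (-7 - (-2)·0.0000 - (-4)·0.0000 - (-3)·0.0000) / (10) = -0.7000
  β = (2 - (4)·-0.7000 - (-4)·0.0000 - (4)·0.0000) / (15) = 0.3200
  γ = (-8 - (2)·-0.7000 - (4)·0.3200 - (2)·0.0000) / (-10) = 0.7880
  δ = (-12 - (3)·-0.7000 - (4)·0.3200 - (-1)·0.7880) / (10) = -1.0392
Iteration 2:
  α = (-7 - (-2)·0.3200 - (-4)·0.7880 - (-3)·-1.0392) / (10) = -0.6326
  β = (2 - (4)·-0.6326 - (-4)·0.7880 - (4)·-1.0392) / (15) = 0.7893
  γ = (-8 - (2)·-0.6326 - (4)·0.7893 - (2)·-1.0392) / (-10) = 0.7814
  δ = (-12 - (3)·-0.6326 - (4)·0.7893 - (-1)·0.7814) / (10) = -1.2478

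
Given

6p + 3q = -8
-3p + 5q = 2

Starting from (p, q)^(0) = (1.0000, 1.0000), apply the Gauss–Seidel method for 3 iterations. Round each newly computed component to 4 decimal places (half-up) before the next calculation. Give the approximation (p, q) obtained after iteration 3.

Iteration 1:
  p = (-8 - (3)·1.0000) / (6) = -1.8333
  q = (2 - (-3)·-1.8333) / (5) = -0.7000
Iteration 2:
  p = (-8 - (3)·-0.7000) / (6) = -0.9833
  q = (2 - (-3)·-0.9833) / (5) = -0.1900
Iteration 3:
  p = (-8 - (3)·-0.1900) / (6) = -1.2383
  q = (2 - (-3)·-1.2383) / (5) = -0.3430

(-1.2383, -0.3430)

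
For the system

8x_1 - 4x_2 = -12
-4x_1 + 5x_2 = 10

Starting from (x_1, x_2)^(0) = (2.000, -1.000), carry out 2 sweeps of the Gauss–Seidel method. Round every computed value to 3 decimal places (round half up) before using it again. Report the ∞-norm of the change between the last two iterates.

Iteration 1:
  x_1 = (-12 - (-4)·-1.000) / (8) = -2.000
  x_2 = (10 - (-4)·-2.000) / (5) = 0.400
Iteration 2:
  x_1 = (-12 - (-4)·0.400) / (8) = -1.300
  x_2 = (10 - (-4)·-1.300) / (5) = 0.960
Change: (0.700, 0.560) → max |·| = 0.700

0.700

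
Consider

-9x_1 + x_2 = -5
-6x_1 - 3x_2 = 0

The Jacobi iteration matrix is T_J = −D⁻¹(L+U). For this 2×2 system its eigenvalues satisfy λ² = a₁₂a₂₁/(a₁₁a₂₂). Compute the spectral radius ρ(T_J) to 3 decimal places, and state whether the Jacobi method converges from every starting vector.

0.471

a₁₂a₂₁/(a₁₁a₂₂) = (1)·(-6) / ((-9)·(-3)) = -0.222222
ρ = √|-0.222222| = √0.222222 = 0.471
ρ < 1, so Jacobi converges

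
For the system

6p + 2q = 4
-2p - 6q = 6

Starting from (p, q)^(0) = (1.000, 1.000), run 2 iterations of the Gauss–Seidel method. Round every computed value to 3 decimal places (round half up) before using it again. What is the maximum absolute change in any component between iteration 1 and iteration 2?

Iteration 1:
  p = (4 - (2)·1.000) / (6) = 0.333
  q = (6 - (-2)·0.333) / (-6) = -1.111
Iteration 2:
  p = (4 - (2)·-1.111) / (6) = 1.037
  q = (6 - (-2)·1.037) / (-6) = -1.346
Change: (0.704, -0.235) → max |·| = 0.704

0.704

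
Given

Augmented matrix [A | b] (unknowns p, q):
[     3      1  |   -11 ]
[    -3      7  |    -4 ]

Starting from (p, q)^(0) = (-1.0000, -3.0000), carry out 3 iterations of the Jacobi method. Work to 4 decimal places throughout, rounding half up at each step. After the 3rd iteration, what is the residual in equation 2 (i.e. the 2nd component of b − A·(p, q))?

0.7144

Iteration 1:
  p = (-11 - (1)·-3.0000) / (3) = -2.6667
  q = (-4 - (-3)·-1.0000) / (7) = -1.0000
Iteration 2:
  p = (-11 - (1)·-1.0000) / (3) = -3.3333
  q = (-4 - (-3)·-2.6667) / (7) = -1.7143
Iteration 3:
  p = (-11 - (1)·-1.7143) / (3) = -3.0952
  q = (-4 - (-3)·-3.3333) / (7) = -2.0000
Residual b − A·x = (0.2856, 0.7144)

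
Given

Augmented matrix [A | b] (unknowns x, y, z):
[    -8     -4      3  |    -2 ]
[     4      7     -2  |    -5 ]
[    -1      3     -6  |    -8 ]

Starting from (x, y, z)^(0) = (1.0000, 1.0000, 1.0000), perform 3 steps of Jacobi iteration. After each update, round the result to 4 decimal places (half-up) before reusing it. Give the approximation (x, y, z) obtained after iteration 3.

Iteration 1:
  x = (-2 - (-4)·1.0000 - (3)·1.0000) / (-8) = 0.1250
  y = (-5 - (4)·1.0000 - (-2)·1.0000) / (7) = -1.0000
  z = (-8 - (-1)·1.0000 - (3)·1.0000) / (-6) = 1.6667
Iteration 2:
  x = (-2 - (-4)·-1.0000 - (3)·1.6667) / (-8) = 1.3750
  y = (-5 - (4)·0.1250 - (-2)·1.6667) / (7) = -0.3095
  z = (-8 - (-1)·0.1250 - (3)·-1.0000) / (-6) = 0.8125
Iteration 3:
  x = (-2 - (-4)·-0.3095 - (3)·0.8125) / (-8) = 0.7094
  y = (-5 - (4)·1.3750 - (-2)·0.8125) / (7) = -1.2679
  z = (-8 - (-1)·1.3750 - (3)·-0.3095) / (-6) = 0.9494

(0.7094, -1.2679, 0.9494)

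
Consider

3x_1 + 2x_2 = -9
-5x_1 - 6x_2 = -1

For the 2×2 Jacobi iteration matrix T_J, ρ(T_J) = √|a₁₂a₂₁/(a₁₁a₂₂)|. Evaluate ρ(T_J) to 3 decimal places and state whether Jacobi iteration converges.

0.745

a₁₂a₂₁/(a₁₁a₂₂) = (2)·(-5) / ((3)·(-6)) = 0.555556
ρ = √|0.555556| = √0.555556 = 0.745
ρ < 1, so Jacobi converges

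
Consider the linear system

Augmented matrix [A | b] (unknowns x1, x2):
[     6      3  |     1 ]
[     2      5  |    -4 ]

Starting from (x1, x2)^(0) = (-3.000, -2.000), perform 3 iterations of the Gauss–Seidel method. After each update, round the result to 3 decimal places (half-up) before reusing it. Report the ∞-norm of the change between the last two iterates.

Iteration 1:
  x1 = (1 - (3)·-2.000) / (6) = 1.167
  x2 = (-4 - (2)·1.167) / (5) = -1.267
Iteration 2:
  x1 = (1 - (3)·-1.267) / (6) = 0.800
  x2 = (-4 - (2)·0.800) / (5) = -1.120
Iteration 3:
  x1 = (1 - (3)·-1.120) / (6) = 0.727
  x2 = (-4 - (2)·0.727) / (5) = -1.091
Change: (-0.073, 0.029) → max |·| = 0.073

0.073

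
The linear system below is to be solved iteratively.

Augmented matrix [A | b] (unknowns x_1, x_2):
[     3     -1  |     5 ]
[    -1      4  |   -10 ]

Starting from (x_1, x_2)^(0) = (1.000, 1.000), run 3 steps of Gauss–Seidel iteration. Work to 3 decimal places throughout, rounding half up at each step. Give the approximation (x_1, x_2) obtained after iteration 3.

(0.917, -2.271)

Iteration 1:
  x_1 = (5 - (-1)·1.000) / (3) = 2.000
  x_2 = (-10 - (-1)·2.000) / (4) = -2.000
Iteration 2:
  x_1 = (5 - (-1)·-2.000) / (3) = 1.000
  x_2 = (-10 - (-1)·1.000) / (4) = -2.250
Iteration 3:
  x_1 = (5 - (-1)·-2.250) / (3) = 0.917
  x_2 = (-10 - (-1)·0.917) / (4) = -2.271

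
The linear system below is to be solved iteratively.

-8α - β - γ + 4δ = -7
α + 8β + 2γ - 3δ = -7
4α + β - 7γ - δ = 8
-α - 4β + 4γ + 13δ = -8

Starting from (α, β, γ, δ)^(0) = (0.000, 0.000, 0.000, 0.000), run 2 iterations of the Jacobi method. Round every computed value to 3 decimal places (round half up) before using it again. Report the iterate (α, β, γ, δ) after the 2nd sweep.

(0.820, -0.929, -0.680, -0.466)

Iteration 1:
  α = (-7 - (-1)·0.000 - (-1)·0.000 - (4)·0.000) / (-8) = 0.875
  β = (-7 - (1)·0.000 - (2)·0.000 - (-3)·0.000) / (8) = -0.875
  γ = (8 - (4)·0.000 - (1)·0.000 - (-1)·0.000) / (-7) = -1.143
  δ = (-8 - (-1)·0.000 - (-4)·0.000 - (4)·0.000) / (13) = -0.615
Iteration 2:
  α = (-7 - (-1)·-0.875 - (-1)·-1.143 - (4)·-0.615) / (-8) = 0.820
  β = (-7 - (1)·0.875 - (2)·-1.143 - (-3)·-0.615) / (8) = -0.929
  γ = (8 - (4)·0.875 - (1)·-0.875 - (-1)·-0.615) / (-7) = -0.680
  δ = (-8 - (-1)·0.875 - (-4)·-0.875 - (4)·-1.143) / (13) = -0.466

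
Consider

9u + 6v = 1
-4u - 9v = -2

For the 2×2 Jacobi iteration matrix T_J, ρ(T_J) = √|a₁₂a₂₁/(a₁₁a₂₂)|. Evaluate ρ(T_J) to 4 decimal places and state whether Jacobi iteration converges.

0.5443

a₁₂a₂₁/(a₁₁a₂₂) = (6)·(-4) / ((9)·(-9)) = 0.296296
ρ = √|0.296296| = √0.296296 = 0.5443
ρ < 1, so Jacobi converges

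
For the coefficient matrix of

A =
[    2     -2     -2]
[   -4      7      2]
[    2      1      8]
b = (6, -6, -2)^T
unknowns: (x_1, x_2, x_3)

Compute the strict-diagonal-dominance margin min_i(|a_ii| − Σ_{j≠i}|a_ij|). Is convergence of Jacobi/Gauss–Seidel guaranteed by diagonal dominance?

-2

row 1: |2| − (2+2) = -2
row 2: |7| − (4+2) = 1
row 3: |8| − (2+1) = 5
minimum over rows = -2 → not strictly diagonally dominant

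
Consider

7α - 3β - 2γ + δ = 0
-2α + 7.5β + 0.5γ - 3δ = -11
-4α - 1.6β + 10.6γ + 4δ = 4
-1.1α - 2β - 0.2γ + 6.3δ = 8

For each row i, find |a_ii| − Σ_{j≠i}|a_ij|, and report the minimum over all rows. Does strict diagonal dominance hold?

row 1: |7| − (3+2+1) = 1
row 2: |7.5| − (2+0.5+3) = 2
row 3: |10.6| − (4+1.6+4) = 1
row 4: |6.3| − (1.1+2+0.2) = 3
minimum over rows = 1 → strictly diagonally dominant (convergence guaranteed)

1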